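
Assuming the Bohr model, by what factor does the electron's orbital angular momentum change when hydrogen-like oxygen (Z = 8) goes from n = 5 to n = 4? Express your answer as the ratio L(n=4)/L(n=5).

L = nℏ depends only on n, so L ∝ n.
L(n=4)/L(n=5) = (4/5)^1 = 4/5

4/5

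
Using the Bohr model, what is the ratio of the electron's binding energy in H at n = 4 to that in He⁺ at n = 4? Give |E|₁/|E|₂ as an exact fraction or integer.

|E| ∝ Z^2 · n^-2
|E|₁/|E|₂ = (1/2)^2 · (4/4)^-2 = 1/4

1/4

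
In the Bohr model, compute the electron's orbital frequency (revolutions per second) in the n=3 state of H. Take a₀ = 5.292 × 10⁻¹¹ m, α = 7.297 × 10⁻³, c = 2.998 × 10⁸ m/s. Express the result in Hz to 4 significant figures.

2.437 × 10¹⁴ Hz

r = n²a₀/Z = 4.763 × 10⁻¹⁰ m, v = Zαc/n = 7.292 × 10⁵ m/s
f = v/(2πr) = 2.437 × 10¹⁴ Hz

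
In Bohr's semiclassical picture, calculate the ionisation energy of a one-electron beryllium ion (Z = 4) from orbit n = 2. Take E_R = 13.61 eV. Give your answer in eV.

E_n = −E_R·Z²/n² = −13.61 × 4²/2² eV = -54.44 eV
Ionisation energy = −E_n = 54.44 eV

54.44 eV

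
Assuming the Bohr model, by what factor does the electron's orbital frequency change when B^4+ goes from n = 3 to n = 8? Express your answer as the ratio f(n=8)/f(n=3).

f ∝ Z^2 · n^-3; with Z fixed, f ∝ n^-3.
f(n=8)/f(n=3) = (8/3)^-3 = 27/512

27/512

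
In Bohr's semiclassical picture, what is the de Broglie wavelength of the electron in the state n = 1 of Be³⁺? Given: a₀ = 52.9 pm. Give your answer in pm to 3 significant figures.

83.1 pm

The Bohr quantisation condition is nλ = 2πr_n.
r_n = n²a₀/Z = 13.2 pm
λ = 2πr_n/n = 2π·13.2/1 = 83.1 pm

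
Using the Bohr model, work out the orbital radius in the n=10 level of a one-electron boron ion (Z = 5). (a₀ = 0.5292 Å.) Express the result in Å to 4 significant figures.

r_n = n²a₀/Z = 10² × 0.5292 / 5
    = 100 × 0.5292 / 5 = 10.58 Å

10.58 Å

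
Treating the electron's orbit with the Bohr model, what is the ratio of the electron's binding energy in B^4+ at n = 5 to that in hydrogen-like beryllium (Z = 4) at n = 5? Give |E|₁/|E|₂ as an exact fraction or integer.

|E| ∝ Z^2 · n^-2
|E|₁/|E|₂ = (5/4)^2 · (5/5)^-2 = 25/16

25/16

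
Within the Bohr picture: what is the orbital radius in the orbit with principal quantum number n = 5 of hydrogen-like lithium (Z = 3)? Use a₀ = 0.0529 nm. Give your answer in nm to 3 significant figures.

r_n = n²a₀/Z = 5² × 0.0529 / 3
    = 25 × 0.0529 / 3 = 0.441 nm

0.441 nm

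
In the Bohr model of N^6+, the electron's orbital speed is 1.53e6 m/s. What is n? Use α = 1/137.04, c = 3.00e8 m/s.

10

v_n = Zαc/n ⇒ n = Zαc/v = 7 × 0.00730 × 3.00e8 / 1.53e6 ≈ 10.02
n = 10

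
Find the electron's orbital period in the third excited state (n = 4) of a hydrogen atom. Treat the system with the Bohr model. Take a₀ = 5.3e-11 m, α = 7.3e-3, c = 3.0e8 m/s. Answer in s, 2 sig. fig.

9.7e-15 s

r = n²a₀/Z = 4²·5.3e-11/1 = 8.5e-10 m
v = Zαc/n = 1·0.0073·3.0e8/4 = 5.5e5 m/s
T = 2πr/v = 9.7e-15 s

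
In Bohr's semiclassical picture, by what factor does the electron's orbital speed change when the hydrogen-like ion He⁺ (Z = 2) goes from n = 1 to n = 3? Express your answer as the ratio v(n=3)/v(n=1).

1/3

v ∝ Z^1 · n^-1; with Z fixed, v ∝ n^-1.
v(n=3)/v(n=1) = (3/1)^-1 = 1/3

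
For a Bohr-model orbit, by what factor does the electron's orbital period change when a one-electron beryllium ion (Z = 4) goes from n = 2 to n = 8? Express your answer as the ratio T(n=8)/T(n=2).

T ∝ Z^-2 · n^3; with Z fixed, T ∝ n^3.
T(n=8)/T(n=2) = (8/2)^3 = 64

64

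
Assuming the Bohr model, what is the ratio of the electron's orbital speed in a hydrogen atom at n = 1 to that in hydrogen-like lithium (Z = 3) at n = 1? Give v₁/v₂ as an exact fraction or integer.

1/3

v ∝ Z^1 · n^-1
v₁/v₂ = (1/3)^1 · (1/1)^-1 = 1/3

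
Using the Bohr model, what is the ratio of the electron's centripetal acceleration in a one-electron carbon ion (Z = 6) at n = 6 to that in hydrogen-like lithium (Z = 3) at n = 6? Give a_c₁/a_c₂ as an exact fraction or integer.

a_c ∝ Z^3 · n^-4
a_c₁/a_c₂ = (6/3)^3 · (6/6)^-4 = 8

8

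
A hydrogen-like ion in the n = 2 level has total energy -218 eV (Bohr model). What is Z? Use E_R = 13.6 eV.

E_n = −E_R Z²/n² ⇒ Z² = −E_n n²/E_R = 218 × 2² / 13.6 ≈ 64.12
Z = 8

8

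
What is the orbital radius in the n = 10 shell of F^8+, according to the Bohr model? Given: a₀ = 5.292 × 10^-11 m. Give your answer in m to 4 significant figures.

r_n = n²a₀/Z = 10² × 5.292 × 10^-11 / 9
    = 100 × 5.292 × 10^-11 / 9 = 5.880 × 10^-10 m

5.880 × 10^-10 m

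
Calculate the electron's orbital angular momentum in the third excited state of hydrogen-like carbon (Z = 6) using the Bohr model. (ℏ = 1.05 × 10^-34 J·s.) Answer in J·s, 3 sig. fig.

4.20 × 10^-34 J·s

L_n = nℏ = 4 × 1.05 × 10^-34 = 4.20 × 10^-34 J·s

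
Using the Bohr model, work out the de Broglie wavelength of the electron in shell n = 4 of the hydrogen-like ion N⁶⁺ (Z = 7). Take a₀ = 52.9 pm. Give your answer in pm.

190 pm

The Bohr quantisation condition is nλ = 2πr_n.
r_n = n²a₀/Z = 121 pm
λ = 2πr_n/n = 2π·121/4 = 190 pm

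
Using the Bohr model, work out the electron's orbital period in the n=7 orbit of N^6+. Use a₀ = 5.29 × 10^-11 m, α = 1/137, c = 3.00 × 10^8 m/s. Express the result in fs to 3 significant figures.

r = n²a₀/Z = 7²·5.29 × 10^-11/7 = 3.70 × 10^-10 m
v = Zαc/n = 7·0.00730·3.00 × 10^8/7 = 2.19 × 10^6 m/s
T = 2πr/v = 1.06 × 10^-15 s = 1.06 fs

1.06 fs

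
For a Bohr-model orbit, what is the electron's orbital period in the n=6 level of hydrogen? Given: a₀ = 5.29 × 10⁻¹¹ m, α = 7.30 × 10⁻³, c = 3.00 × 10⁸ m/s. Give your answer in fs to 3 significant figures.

r = n²a₀/Z = 6²·5.29 × 10⁻¹¹/1 = 1.90 × 10⁻⁹ m
v = Zαc/n = 1·0.00730·3.00 × 10⁸/6 = 3.65 × 10⁵ m/s
T = 2πr/v = 3.28 × 10⁻¹⁴ s = 32.8 fs

32.8 fs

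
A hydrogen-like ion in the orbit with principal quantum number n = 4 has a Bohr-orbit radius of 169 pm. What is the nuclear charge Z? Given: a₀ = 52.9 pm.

r_n = n²a₀/Z ⇒ Z = n²a₀/r = 4² × 52.9 / 169 ≈ 5.01
Z = 5

5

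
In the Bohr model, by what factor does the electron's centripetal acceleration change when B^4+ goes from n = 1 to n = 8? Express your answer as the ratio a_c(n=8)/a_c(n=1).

1/4096

a_c ∝ Z^3 · n^-4; with Z fixed, a_c ∝ n^-4.
a_c(n=8)/a_c(n=1) = (8/1)^-4 = 1/4096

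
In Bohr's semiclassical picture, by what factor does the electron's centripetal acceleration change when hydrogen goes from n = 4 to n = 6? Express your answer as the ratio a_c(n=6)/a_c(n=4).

a_c ∝ Z^3 · n^-4; with Z fixed, a_c ∝ n^-4.
a_c(n=6)/a_c(n=4) = (6/4)^-4 = 16/81

16/81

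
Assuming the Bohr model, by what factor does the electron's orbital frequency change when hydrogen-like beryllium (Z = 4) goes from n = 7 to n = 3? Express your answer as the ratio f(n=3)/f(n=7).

f ∝ Z^2 · n^-3; with Z fixed, f ∝ n^-3.
f(n=3)/f(n=7) = (3/7)^-3 = 343/27

343/27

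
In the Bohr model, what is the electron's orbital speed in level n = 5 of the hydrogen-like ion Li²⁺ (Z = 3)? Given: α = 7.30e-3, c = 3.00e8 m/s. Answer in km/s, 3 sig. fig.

v_n = Zαc/n = 3 × 0.00730 × 3.00e8 / 5
    = 1310 km/s

1310 km/s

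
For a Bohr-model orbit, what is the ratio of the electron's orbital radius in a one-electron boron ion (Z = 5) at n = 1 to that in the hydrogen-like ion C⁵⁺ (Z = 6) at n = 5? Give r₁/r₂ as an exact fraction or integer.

r ∝ Z^-1 · n^2
r₁/r₂ = (5/6)^-1 · (1/5)^2 = 6/125

6/125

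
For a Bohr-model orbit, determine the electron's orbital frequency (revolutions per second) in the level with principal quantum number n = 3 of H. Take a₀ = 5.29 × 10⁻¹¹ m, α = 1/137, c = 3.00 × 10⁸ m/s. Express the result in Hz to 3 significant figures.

r = n²a₀/Z = 4.76 × 10⁻¹⁰ m, v = Zαc/n = 7.30 × 10⁵ m/s
f = v/(2πr) = 2.44 × 10¹⁴ Hz

2.44 × 10¹⁴ Hz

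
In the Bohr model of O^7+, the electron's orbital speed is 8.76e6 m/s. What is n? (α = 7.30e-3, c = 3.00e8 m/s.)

v_n = Zαc/n ⇒ n = Zαc/v = 8 × 0.00730 × 3.00e8 / 8.76e6 ≈ 2.00
n = 2

2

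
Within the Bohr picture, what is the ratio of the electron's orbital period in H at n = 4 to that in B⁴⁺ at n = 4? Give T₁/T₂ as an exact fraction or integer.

25

T ∝ Z^-2 · n^3
T₁/T₂ = (1/5)^-2 · (4/4)^3 = 25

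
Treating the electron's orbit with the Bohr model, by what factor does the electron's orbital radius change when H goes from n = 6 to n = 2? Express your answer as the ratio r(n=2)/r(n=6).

1/9

r ∝ Z^-1 · n^2; with Z fixed, r ∝ n^2.
r(n=2)/r(n=6) = (2/6)^2 = 1/9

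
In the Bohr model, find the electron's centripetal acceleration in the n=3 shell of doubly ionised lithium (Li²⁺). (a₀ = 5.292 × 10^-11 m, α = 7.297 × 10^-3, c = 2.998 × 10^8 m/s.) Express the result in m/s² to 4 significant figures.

r = n²a₀/Z = 1.588 × 10^-10 m, v = Zαc/n = 2.188 × 10^6 m/s
a = v²/r = (2.188 × 10^6)² / 1.588 × 10^-10 = 3.014 × 10^22 m/s²

3.014 × 10^22 m/s²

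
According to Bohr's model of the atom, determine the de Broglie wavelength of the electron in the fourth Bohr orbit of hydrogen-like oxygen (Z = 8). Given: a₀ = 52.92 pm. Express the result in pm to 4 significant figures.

The Bohr quantisation condition is nλ = 2πr_n.
r_n = n²a₀/Z = 105.8 pm
λ = 2πr_n/n = 2π·105.8/4 = 166.3 pm

166.3 pm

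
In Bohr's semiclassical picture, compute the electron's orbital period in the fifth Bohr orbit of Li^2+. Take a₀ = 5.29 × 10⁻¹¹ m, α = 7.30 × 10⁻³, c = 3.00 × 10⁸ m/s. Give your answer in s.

2.11 × 10⁻¹⁵ s

r = n²a₀/Z = 5²·5.29 × 10⁻¹¹/3 = 4.41 × 10⁻¹⁰ m
v = Zαc/n = 3·0.00730·3.00 × 10⁸/5 = 1.31 × 10⁶ m/s
T = 2πr/v = 2.11 × 10⁻¹⁵ s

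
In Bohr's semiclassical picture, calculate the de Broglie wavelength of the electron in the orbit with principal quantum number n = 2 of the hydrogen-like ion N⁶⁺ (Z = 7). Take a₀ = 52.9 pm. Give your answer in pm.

95.0 pm

The Bohr quantisation condition is nλ = 2πr_n.
r_n = n²a₀/Z = 30.2 pm
λ = 2πr_n/n = 2π·30.2/2 = 95.0 pm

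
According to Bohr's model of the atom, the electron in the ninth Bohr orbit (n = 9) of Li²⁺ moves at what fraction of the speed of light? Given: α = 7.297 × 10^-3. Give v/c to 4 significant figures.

0.002432

v_n = Zαc/n, so v/c = Zα/n = 3 × 0.007297 / 9 = 0.002432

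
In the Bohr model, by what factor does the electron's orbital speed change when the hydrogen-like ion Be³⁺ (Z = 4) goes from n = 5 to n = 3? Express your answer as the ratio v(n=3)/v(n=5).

v ∝ Z^1 · n^-1; with Z fixed, v ∝ n^-1.
v(n=3)/v(n=5) = (3/5)^-1 = 5/3

5/3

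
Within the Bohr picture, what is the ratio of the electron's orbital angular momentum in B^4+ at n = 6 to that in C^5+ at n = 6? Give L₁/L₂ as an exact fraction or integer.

L = nℏ is independent of Z.
L₁/L₂ = n₁/n₂ = 6/6 = 1

1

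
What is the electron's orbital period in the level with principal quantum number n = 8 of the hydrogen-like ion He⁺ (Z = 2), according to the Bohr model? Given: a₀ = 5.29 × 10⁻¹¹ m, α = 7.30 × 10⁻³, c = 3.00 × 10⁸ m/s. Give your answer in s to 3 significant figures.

1.94 × 10⁻¹⁴ s

r = n²a₀/Z = 8²·5.29 × 10⁻¹¹/2 = 1.69 × 10⁻⁹ m
v = Zαc/n = 2·0.00730·3.00 × 10⁸/8 = 5.47 × 10⁵ m/s
T = 2πr/v = 1.94 × 10⁻¹⁴ s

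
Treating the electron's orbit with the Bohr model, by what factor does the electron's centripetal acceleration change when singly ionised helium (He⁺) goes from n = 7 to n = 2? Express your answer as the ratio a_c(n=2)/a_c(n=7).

2401/16

a_c ∝ Z^3 · n^-4; with Z fixed, a_c ∝ n^-4.
a_c(n=2)/a_c(n=7) = (2/7)^-4 = 2401/16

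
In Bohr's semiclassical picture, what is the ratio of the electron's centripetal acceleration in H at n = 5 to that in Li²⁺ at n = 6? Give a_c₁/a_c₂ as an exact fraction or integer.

a_c ∝ Z^3 · n^-4
a_c₁/a_c₂ = (1/3)^3 · (5/6)^-4 = 48/625

48/625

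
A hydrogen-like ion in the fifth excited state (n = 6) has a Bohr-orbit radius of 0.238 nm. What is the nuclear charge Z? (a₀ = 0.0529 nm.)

r_n = n²a₀/Z ⇒ Z = n²a₀/r = 6² × 0.0529 / 0.238 ≈ 8.00
Z = 8

8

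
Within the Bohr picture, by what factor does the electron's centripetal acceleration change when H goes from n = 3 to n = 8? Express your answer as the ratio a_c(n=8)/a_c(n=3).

a_c ∝ Z^3 · n^-4; with Z fixed, a_c ∝ n^-4.
a_c(n=8)/a_c(n=3) = (8/3)^-4 = 81/4096

81/4096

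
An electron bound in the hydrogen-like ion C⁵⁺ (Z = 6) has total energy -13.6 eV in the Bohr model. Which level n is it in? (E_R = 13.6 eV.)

6

E_n = −E_R Z²/n² ⇒ n² = E_R Z²/(−E_n) = 13.6 × 6² / 13.6 ≈ 36.00
n = 6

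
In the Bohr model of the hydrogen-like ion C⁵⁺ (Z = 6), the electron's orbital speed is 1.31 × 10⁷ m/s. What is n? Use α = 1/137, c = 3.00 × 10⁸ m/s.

v_n = Zαc/n ⇒ n = Zαc/v = 6 × 0.00730 × 3.00 × 10⁸ / 1.31 × 10⁷ ≈ 1.00
n = 1

1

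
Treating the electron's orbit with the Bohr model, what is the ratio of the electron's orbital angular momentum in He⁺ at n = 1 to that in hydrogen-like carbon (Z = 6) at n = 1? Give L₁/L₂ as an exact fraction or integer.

1

L = nℏ is independent of Z.
L₁/L₂ = n₁/n₂ = 1/1 = 1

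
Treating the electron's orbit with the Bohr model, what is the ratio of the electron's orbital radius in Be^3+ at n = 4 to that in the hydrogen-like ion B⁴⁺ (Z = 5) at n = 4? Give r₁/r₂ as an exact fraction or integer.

r ∝ Z^-1 · n^2
r₁/r₂ = (4/5)^-1 · (4/4)^2 = 5/4

5/4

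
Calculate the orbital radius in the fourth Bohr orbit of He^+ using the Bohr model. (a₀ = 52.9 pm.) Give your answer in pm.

r_n = n²a₀/Z = 4² × 52.9 / 2
    = 16 × 52.9 / 2 = 423 pm

423 pm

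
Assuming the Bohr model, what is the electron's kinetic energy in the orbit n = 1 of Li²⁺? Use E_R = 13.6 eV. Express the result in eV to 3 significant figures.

122 eV

For a Coulomb orbit the virial theorem gives K = −E_n.
E_n = −E_R·Z²/n², so K = E_R·Z²/n² = 13.6 × 3²/1² = 122 eV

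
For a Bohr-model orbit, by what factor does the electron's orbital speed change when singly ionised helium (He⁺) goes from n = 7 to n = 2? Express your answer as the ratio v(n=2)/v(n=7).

v ∝ Z^1 · n^-1; with Z fixed, v ∝ n^-1.
v(n=2)/v(n=7) = (2/7)^-1 = 7/2

7/2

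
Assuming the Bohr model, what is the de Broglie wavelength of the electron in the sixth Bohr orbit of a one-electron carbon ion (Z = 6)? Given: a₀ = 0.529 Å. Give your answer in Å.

The Bohr quantisation condition is nλ = 2πr_n.
r_n = n²a₀/Z = 3.17 Å
λ = 2πr_n/n = 2π·3.17/6 = 3.32 Å

3.32 Å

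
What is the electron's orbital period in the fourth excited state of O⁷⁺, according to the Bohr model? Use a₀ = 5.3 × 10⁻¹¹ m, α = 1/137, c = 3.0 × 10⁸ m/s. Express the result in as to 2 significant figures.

300 as

r = n²a₀/Z = 5²·5.3 × 10⁻¹¹/8 = 1.7 × 10⁻¹⁰ m
v = Zαc/n = 8·0.0073·3.0 × 10⁸/5 = 3.5 × 10⁶ m/s
T = 2πr/v = 3.0 × 10⁻¹⁶ s = 300 as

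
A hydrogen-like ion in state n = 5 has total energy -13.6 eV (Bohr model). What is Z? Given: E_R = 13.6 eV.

E_n = −E_R Z²/n² ⇒ Z² = −E_n n²/E_R = 13.6 × 5² / 13.6 ≈ 25.00
Z = 5

5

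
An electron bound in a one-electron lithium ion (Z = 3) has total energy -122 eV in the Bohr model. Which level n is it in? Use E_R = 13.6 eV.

1

E_n = −E_R Z²/n² ⇒ n² = E_R Z²/(−E_n) = 13.6 × 3² / 122 ≈ 1.00
n = 1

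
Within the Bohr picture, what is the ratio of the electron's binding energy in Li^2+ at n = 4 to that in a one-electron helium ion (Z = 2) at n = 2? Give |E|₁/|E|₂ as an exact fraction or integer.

|E| ∝ Z^2 · n^-2
|E|₁/|E|₂ = (3/2)^2 · (4/2)^-2 = 9/16

9/16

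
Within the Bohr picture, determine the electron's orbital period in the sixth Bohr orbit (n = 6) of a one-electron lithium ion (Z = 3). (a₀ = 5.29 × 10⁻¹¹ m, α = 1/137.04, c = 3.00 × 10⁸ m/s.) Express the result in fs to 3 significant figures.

3.64 fs

r = n²a₀/Z = 6²·5.29 × 10⁻¹¹/3 = 6.35 × 10⁻¹⁰ m
v = Zαc/n = 3·0.00730·3.00 × 10⁸/6 = 1.09 × 10⁶ m/s
T = 2πr/v = 3.64 × 10⁻¹⁵ s = 3.64 fs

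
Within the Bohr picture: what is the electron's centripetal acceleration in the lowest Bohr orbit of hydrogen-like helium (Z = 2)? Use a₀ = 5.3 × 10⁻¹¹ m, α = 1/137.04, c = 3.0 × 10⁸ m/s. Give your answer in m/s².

r = n²a₀/Z = 2.6 × 10⁻¹¹ m, v = Zαc/n = 4.4 × 10⁶ m/s
a = v²/r = (4.4 × 10⁶)² / 2.6 × 10⁻¹¹ = 7.2 × 10²³ m/s²

7.2 × 10²³ m/s²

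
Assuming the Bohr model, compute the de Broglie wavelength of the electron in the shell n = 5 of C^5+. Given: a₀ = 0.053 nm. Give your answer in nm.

The Bohr quantisation condition is nλ = 2πr_n.
r_n = n²a₀/Z = 0.22 nm
λ = 2πr_n/n = 2π·0.22/5 = 0.28 nm

0.28 nm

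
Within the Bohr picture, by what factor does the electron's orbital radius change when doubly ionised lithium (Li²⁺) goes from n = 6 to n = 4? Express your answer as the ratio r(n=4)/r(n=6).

4/9

r ∝ Z^-1 · n^2; with Z fixed, r ∝ n^2.
r(n=4)/r(n=6) = (4/6)^2 = 4/9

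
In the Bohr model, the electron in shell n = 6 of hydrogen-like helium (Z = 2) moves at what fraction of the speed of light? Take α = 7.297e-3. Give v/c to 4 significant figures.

v_n = Zαc/n, so v/c = Zα/n = 2 × 0.007297 / 6 = 0.002432

0.002432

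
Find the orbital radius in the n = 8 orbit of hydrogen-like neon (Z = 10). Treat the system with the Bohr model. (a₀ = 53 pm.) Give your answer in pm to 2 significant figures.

340 pm

r_n = n²a₀/Z = 8² × 53 / 10
    = 64 × 53 / 10 = 340 pm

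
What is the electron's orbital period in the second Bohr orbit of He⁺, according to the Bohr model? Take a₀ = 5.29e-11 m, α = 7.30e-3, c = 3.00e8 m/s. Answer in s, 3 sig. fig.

r = n²a₀/Z = 2²·5.29e-11/2 = 1.06e-10 m
v = Zαc/n = 2·0.00730·3.00e8/2 = 2.19e6 m/s
T = 2πr/v = 3.04e-16 s

3.04e-16 s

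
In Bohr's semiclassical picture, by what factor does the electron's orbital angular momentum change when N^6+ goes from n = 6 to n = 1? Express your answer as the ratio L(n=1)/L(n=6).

1/6

L = nℏ depends only on n, so L ∝ n.
L(n=1)/L(n=6) = (1/6)^1 = 1/6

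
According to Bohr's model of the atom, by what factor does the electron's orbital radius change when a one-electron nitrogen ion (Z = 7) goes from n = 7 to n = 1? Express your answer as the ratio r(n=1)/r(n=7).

r ∝ Z^-1 · n^2; with Z fixed, r ∝ n^2.
r(n=1)/r(n=7) = (1/7)^2 = 1/49

1/49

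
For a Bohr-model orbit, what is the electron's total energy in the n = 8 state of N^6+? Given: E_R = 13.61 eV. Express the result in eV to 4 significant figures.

-10.42 eV

E_n = −E_R·Z²/n² = −13.61 × 7²/8² = -10.42 eV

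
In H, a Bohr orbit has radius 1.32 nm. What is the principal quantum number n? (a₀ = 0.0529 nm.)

r_n = n²a₀/Z ⇒ n² = rZ/a₀ = 1.32 × 1 / 0.0529 ≈ 24.95
n = 5

5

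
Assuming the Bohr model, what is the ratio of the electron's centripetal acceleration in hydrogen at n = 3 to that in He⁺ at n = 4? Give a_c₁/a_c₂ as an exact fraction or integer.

a_c ∝ Z^3 · n^-4
a_c₁/a_c₂ = (1/2)^3 · (3/4)^-4 = 32/81

32/81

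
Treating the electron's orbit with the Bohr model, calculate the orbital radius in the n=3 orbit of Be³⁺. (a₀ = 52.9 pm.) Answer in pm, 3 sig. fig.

119 pm

r_n = n²a₀/Z = 3² × 52.9 / 4
    = 9 × 52.9 / 4 = 119 pm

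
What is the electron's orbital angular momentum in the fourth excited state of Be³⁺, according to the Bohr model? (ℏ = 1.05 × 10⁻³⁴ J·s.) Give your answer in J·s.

5.25 × 10⁻³⁴ J·s

L_n = nℏ = 5 × 1.05 × 10⁻³⁴ = 5.25 × 10⁻³⁴ J·s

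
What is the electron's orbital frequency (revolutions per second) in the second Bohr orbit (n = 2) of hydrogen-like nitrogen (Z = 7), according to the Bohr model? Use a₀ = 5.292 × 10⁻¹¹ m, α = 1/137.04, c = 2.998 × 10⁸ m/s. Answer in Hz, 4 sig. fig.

r = n²a₀/Z = 3.024 × 10⁻¹¹ m, v = Zαc/n = 7.657 × 10⁶ m/s
f = v/(2πr) = 4.030 × 10¹⁶ Hz

4.030 × 10¹⁶ Hz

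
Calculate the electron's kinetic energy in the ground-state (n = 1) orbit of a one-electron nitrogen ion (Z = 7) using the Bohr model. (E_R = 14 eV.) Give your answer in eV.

For a Coulomb orbit the virial theorem gives K = −E_n.
E_n = −E_R·Z²/n², so K = E_R·Z²/n² = 14 × 7²/1² = 690 eV

690 eV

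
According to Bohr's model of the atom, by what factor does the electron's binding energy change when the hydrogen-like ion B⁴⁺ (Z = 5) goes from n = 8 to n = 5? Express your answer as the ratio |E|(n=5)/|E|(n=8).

|E| ∝ Z^2 · n^-2; with Z fixed, |E| ∝ n^-2.
|E|(n=5)/|E|(n=8) = (5/8)^-2 = 64/25

64/25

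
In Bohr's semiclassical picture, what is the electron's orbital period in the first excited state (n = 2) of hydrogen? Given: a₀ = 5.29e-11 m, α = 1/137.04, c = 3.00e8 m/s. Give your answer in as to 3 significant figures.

1210 as

r = n²a₀/Z = 2²·5.29e-11/1 = 2.12e-10 m
v = Zαc/n = 1·0.00730·3.00e8/2 = 1.09e6 m/s
T = 2πr/v = 1.21e-15 s = 1210 as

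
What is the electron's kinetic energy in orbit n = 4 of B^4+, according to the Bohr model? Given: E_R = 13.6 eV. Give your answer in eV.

21.2 eV

For a Coulomb orbit the virial theorem gives K = −E_n.
E_n = −E_R·Z²/n², so K = E_R·Z²/n² = 13.6 × 5²/4² = 21.2 eV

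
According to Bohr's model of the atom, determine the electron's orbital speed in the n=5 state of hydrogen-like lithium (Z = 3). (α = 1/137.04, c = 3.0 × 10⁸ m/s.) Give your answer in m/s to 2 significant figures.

v_n = Zαc/n = 3 × 0.0073 × 3.0 × 10⁸ / 5
    = 1.3 × 10⁶ m/s

1.3 × 10⁶ m/s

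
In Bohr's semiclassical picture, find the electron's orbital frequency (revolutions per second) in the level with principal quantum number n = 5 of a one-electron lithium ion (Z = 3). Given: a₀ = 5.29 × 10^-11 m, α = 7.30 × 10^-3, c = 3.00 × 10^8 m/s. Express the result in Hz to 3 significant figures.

r = n²a₀/Z = 4.41 × 10^-10 m, v = Zαc/n = 1.31 × 10^6 m/s
f = v/(2πr) = 4.74 × 10^14 Hz

4.74 × 10^14 Hz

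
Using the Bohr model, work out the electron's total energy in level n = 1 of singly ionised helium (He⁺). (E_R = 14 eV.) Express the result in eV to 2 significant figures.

E_n = −E_R·Z²/n² = −14 × 2²/1² = -56 eV

-56 eV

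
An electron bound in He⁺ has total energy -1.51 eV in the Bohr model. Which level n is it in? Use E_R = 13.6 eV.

6

E_n = −E_R Z²/n² ⇒ n² = E_R Z²/(−E_n) = 13.6 × 2² / 1.51 ≈ 36.03
n = 6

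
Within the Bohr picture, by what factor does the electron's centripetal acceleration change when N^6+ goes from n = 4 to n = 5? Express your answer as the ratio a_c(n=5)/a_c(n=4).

a_c ∝ Z^3 · n^-4; with Z fixed, a_c ∝ n^-4.
a_c(n=5)/a_c(n=4) = (5/4)^-4 = 256/625

256/625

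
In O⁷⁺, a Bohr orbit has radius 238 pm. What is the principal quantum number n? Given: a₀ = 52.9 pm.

6

r_n = n²a₀/Z ⇒ n² = rZ/a₀ = 238 × 8 / 52.9 ≈ 35.99
n = 6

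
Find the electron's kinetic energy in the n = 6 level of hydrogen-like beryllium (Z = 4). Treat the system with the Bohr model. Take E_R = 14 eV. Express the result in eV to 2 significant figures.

6.2 eV

For a Coulomb orbit the virial theorem gives K = −E_n.
E_n = −E_R·Z²/n², so K = E_R·Z²/n² = 14 × 4²/6² = 6.2 eV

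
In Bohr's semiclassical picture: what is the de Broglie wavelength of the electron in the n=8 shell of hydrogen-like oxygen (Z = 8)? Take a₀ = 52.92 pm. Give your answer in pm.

The Bohr quantisation condition is nλ = 2πr_n.
r_n = n²a₀/Z = 423.4 pm
λ = 2πr_n/n = 2π·423.4/8 = 332.5 pm

332.5 pm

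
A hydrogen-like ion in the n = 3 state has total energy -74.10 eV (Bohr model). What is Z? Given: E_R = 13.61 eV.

7

E_n = −E_R Z²/n² ⇒ Z² = −E_n n²/E_R = 74.10 × 3² / 13.61 ≈ 49.00
Z = 7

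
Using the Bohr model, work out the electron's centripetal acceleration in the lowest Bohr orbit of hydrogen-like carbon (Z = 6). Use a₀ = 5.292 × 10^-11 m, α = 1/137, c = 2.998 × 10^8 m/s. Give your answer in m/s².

1.955 × 10^25 m/s²

r = n²a₀/Z = 8.820 × 10^-12 m, v = Zαc/n = 1.313 × 10^7 m/s
a = v²/r = (1.313 × 10^7)² / 8.820 × 10^-12 = 1.955 × 10^25 m/s²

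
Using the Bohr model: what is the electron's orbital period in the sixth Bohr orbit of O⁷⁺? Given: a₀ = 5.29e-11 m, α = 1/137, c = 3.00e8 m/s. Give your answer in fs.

0.512 fs

r = n²a₀/Z = 6²·5.29e-11/8 = 2.38e-10 m
v = Zαc/n = 8·0.00730·3.00e8/6 = 2.92e6 m/s
T = 2πr/v = 5.12e-16 s = 0.512 fs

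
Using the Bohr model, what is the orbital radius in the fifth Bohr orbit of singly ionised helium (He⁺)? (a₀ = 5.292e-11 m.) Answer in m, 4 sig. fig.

r_n = n²a₀/Z = 5² × 5.292e-11 / 2
    = 25 × 5.292e-11 / 2 = 6.615e-10 m

6.615e-10 m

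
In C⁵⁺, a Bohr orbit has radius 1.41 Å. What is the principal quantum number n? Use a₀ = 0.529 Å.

4

r_n = n²a₀/Z ⇒ n² = rZ/a₀ = 1.41 × 6 / 0.529 ≈ 15.99
n = 4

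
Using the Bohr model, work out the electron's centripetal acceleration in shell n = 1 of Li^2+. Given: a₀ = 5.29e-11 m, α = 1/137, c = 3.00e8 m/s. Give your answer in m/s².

2.45e24 m/s²

r = n²a₀/Z = 1.76e-11 m, v = Zαc/n = 6.57e6 m/s
a = v²/r = (6.57e6)² / 1.76e-11 = 2.45e24 m/s²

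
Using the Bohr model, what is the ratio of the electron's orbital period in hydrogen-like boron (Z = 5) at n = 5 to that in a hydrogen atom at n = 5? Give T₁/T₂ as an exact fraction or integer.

T ∝ Z^-2 · n^3
T₁/T₂ = (5/1)^-2 · (5/5)^3 = 1/25

1/25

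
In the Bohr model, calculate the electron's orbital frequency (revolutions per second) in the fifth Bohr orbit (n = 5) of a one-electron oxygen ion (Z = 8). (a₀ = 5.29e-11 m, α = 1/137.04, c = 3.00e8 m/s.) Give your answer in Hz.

3.37e15 Hz

r = n²a₀/Z = 1.65e-10 m, v = Zαc/n = 3.50e6 m/s
f = v/(2πr) = 3.37e15 Hz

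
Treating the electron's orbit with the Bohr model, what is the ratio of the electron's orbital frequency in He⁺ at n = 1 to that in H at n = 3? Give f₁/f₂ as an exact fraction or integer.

108

f ∝ Z^2 · n^-3
f₁/f₂ = (2/1)^2 · (1/3)^-3 = 108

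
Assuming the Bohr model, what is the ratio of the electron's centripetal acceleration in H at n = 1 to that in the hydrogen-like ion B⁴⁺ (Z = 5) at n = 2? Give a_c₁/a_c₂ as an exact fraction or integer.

16/125

a_c ∝ Z^3 · n^-4
a_c₁/a_c₂ = (1/5)^3 · (1/2)^-4 = 16/125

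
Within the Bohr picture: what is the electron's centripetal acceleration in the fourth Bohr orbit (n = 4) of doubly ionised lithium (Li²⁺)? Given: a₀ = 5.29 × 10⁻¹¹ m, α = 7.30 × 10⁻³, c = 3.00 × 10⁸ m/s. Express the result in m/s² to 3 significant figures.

9.56 × 10²¹ m/s²

r = n²a₀/Z = 2.82 × 10⁻¹⁰ m, v = Zαc/n = 1.64 × 10⁶ m/s
a = v²/r = (1.64 × 10⁶)² / 2.82 × 10⁻¹⁰ = 9.56 × 10²¹ m/s²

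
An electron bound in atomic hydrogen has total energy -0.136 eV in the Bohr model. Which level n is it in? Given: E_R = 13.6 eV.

E_n = −E_R Z²/n² ⇒ n² = E_R Z²/(−E_n) = 13.6 × 1² / 0.136 ≈ 100.00
n = 10

10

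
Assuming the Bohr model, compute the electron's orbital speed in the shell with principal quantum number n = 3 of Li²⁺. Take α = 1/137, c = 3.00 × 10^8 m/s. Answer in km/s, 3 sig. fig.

v_n = Zαc/n = 3 × 0.00730 × 3.00 × 10^8 / 3
    = 2190 km/s

2190 km/s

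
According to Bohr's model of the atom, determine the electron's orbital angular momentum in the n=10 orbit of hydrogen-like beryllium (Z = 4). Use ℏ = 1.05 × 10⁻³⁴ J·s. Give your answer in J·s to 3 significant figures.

1.05 × 10⁻³³ J·s

L_n = nℏ = 10 × 1.05 × 10⁻³⁴ = 1.05 × 10⁻³³ J·s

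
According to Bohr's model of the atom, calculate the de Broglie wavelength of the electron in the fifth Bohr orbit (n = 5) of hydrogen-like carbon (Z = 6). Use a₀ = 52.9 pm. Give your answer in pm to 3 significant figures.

277 pm

The Bohr quantisation condition is nλ = 2πr_n.
r_n = n²a₀/Z = 220 pm
λ = 2πr_n/n = 2π·220/5 = 277 pm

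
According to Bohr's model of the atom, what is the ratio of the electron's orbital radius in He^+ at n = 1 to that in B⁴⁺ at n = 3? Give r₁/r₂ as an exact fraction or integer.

5/18

r ∝ Z^-1 · n^2
r₁/r₂ = (2/5)^-1 · (1/3)^2 = 5/18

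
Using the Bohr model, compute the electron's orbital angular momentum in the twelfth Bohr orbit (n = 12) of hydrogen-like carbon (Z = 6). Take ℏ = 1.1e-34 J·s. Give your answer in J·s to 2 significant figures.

L_n = nℏ = 12 × 1.1e-34 = 1.3e-33 J·s

1.3e-33 J·s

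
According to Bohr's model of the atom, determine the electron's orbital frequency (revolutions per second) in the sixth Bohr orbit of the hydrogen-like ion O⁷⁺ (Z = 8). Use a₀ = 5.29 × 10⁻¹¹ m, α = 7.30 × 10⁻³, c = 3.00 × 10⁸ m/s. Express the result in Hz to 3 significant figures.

r = n²a₀/Z = 2.38 × 10⁻¹⁰ m, v = Zαc/n = 2.92 × 10⁶ m/s
f = v/(2πr) = 1.95 × 10¹⁵ Hz

1.95 × 10¹⁵ Hz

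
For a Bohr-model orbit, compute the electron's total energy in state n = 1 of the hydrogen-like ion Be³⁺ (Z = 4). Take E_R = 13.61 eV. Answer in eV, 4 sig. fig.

E_n = −E_R·Z²/n² = −13.61 × 4²/1² = -217.8 eV

-217.8 eV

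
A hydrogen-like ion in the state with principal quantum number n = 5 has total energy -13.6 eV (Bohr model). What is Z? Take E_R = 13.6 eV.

5

E_n = −E_R Z²/n² ⇒ Z² = −E_n n²/E_R = 13.6 × 5² / 13.6 ≈ 25.00
Z = 5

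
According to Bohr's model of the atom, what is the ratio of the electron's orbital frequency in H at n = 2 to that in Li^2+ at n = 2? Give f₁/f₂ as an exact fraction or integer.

1/9

f ∝ Z^2 · n^-3
f₁/f₂ = (1/3)^2 · (2/2)^-3 = 1/9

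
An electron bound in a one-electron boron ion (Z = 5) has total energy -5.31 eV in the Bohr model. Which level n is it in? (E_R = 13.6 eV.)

8

E_n = −E_R Z²/n² ⇒ n² = E_R Z²/(−E_n) = 13.6 × 5² / 5.31 ≈ 64.03
n = 8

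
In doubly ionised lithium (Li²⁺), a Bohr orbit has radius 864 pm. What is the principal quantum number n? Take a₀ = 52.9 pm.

r_n = n²a₀/Z ⇒ n² = rZ/a₀ = 864 × 3 / 52.9 ≈ 49.00
n = 7

7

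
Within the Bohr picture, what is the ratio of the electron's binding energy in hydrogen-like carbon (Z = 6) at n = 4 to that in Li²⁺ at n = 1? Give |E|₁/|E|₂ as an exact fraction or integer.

1/4

|E| ∝ Z^2 · n^-2
|E|₁/|E|₂ = (6/3)^2 · (4/1)^-2 = 1/4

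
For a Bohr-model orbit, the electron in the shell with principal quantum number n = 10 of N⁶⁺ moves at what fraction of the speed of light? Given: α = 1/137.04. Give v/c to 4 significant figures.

0.005108

v_n = Zαc/n, so v/c = Zα/n = 7 × 0.007297 / 10 = 0.005108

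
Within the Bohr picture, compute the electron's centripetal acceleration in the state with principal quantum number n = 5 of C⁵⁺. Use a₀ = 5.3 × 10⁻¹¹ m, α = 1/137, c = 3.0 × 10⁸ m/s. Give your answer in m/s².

r = n²a₀/Z = 2.2 × 10⁻¹⁰ m, v = Zαc/n = 2.6 × 10⁶ m/s
a = v²/r = (2.6 × 10⁶)² / 2.2 × 10⁻¹⁰ = 3.1 × 10²² m/s²

3.1 × 10²² m/s²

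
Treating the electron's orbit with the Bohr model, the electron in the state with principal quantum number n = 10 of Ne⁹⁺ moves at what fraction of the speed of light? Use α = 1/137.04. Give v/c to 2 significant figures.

0.0073

v_n = Zαc/n, so v/c = Zα/n = 10 × 0.0073 / 10 = 0.0073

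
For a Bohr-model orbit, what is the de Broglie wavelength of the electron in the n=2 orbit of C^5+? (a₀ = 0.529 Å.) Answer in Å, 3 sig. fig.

1.11 Å

The Bohr quantisation condition is nλ = 2πr_n.
r_n = n²a₀/Z = 0.353 Å
λ = 2πr_n/n = 2π·0.353/2 = 1.11 Å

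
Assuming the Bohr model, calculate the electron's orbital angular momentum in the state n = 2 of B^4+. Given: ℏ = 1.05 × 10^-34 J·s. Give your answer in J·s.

2.10 × 10^-34 J·s

L_n = nℏ = 2 × 1.05 × 10^-34 = 2.10 × 10^-34 J·s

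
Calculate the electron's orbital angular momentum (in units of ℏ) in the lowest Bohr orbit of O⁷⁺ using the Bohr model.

1

L_n = nℏ, so L/ℏ = n = 1.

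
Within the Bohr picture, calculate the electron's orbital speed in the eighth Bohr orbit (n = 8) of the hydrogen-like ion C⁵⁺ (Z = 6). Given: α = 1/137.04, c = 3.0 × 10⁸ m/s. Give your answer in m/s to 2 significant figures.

1.6 × 10⁶ m/s

v_n = Zαc/n = 6 × 0.0073 × 3.0 × 10⁸ / 8
    = 1.6 × 10⁶ m/s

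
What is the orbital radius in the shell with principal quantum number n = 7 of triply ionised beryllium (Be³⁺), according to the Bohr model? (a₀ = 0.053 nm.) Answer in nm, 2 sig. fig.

r_n = n²a₀/Z = 7² × 0.053 / 4
    = 49 × 0.053 / 4 = 0.65 nm

0.65 nm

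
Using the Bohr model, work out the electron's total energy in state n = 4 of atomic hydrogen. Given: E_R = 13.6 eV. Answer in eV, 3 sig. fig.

-0.850 eV

E_n = −E_R·Z²/n² = −13.6 × 1²/4² = -0.850 eV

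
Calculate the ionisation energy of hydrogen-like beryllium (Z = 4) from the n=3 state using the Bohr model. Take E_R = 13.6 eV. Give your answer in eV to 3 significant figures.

E_n = −E_R·Z²/n² = −13.6 × 4²/3² eV = -24.2 eV
Ionisation energy = −E_n = 24.2 eV

24.2 eV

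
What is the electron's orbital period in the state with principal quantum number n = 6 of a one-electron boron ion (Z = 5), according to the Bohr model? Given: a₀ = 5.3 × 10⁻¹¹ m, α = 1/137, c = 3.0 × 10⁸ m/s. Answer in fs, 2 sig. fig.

r = n²a₀/Z = 6²·5.3 × 10⁻¹¹/5 = 3.8 × 10⁻¹⁰ m
v = Zαc/n = 5·0.0073·3.0 × 10⁸/6 = 1.8 × 10⁶ m/s
T = 2πr/v = 1.3 × 10⁻¹⁵ s = 1.3 fs

1.3 fs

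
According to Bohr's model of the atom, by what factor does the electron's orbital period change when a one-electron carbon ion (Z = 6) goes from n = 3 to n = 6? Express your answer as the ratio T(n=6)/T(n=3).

8

T ∝ Z^-2 · n^3; with Z fixed, T ∝ n^3.
T(n=6)/T(n=3) = (6/3)^3 = 8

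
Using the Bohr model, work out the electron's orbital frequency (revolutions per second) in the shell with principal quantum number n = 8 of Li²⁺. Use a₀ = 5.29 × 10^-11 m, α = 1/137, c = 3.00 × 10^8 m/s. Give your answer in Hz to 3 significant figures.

1.16 × 10^14 Hz

r = n²a₀/Z = 1.13 × 10^-9 m, v = Zαc/n = 8.21 × 10^5 m/s
f = v/(2πr) = 1.16 × 10^14 Hz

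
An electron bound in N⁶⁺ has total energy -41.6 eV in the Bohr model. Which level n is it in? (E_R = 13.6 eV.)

4

E_n = −E_R Z²/n² ⇒ n² = E_R Z²/(−E_n) = 13.6 × 7² / 41.6 ≈ 16.02
n = 4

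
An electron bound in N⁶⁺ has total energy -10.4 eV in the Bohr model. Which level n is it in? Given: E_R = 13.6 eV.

8

E_n = −E_R Z²/n² ⇒ n² = E_R Z²/(−E_n) = 13.6 × 7² / 10.4 ≈ 64.08
n = 8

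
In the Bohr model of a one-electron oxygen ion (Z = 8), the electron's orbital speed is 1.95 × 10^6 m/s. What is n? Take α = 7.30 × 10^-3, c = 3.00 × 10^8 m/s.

v_n = Zαc/n ⇒ n = Zαc/v = 8 × 0.00730 × 3.00 × 10^8 / 1.95 × 10^6 ≈ 8.98
n = 9

9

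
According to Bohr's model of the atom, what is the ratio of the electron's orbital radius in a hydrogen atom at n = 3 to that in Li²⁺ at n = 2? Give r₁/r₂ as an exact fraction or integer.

27/4

r ∝ Z^-1 · n^2
r₁/r₂ = (1/3)^-1 · (3/2)^2 = 27/4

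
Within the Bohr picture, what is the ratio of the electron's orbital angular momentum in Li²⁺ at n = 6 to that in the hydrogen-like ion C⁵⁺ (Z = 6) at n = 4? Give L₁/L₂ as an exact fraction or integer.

L = nℏ is independent of Z.
L₁/L₂ = n₁/n₂ = 6/4 = 3/2

3/2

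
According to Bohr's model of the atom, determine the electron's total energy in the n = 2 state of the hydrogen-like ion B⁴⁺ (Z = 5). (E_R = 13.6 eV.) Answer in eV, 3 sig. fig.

E_n = −E_R·Z²/n² = −13.6 × 5²/2² = -85.0 eV

-85.0 eV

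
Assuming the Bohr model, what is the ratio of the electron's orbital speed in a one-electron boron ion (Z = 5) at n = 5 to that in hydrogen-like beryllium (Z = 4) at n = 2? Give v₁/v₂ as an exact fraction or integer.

v ∝ Z^1 · n^-1
v₁/v₂ = (5/4)^1 · (5/2)^-1 = 1/2

1/2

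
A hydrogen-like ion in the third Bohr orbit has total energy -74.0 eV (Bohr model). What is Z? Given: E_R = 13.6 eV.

E_n = −E_R Z²/n² ⇒ Z² = −E_n n²/E_R = 74.0 × 3² / 13.6 ≈ 48.97
Z = 7

7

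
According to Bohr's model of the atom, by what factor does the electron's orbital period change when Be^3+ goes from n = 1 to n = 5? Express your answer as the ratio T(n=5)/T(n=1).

125

T ∝ Z^-2 · n^3; with Z fixed, T ∝ n^3.
T(n=5)/T(n=1) = (5/1)^3 = 125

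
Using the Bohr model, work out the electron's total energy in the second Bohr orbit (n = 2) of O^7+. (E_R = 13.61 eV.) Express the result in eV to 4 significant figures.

E_n = −E_R·Z²/n² = −13.61 × 8²/2² = -217.8 eV

-217.8 eV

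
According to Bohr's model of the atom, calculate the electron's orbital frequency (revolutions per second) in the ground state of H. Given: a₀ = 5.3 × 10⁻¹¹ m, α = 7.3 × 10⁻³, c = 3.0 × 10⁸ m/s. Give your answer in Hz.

r = n²a₀/Z = 5.3 × 10⁻¹¹ m, v = Zαc/n = 2.2 × 10⁶ m/s
f = v/(2πr) = 6.6 × 10¹⁵ Hz

6.6 × 10¹⁵ Hz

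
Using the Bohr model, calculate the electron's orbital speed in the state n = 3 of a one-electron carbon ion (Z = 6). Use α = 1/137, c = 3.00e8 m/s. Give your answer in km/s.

v_n = Zαc/n = 6 × 0.00730 × 3.00e8 / 3
    = 4380 km/s

4380 km/s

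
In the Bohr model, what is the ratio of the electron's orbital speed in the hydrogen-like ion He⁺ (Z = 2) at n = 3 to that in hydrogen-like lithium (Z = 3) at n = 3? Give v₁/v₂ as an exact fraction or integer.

2/3

v ∝ Z^1 · n^-1
v₁/v₂ = (2/3)^1 · (3/3)^-1 = 2/3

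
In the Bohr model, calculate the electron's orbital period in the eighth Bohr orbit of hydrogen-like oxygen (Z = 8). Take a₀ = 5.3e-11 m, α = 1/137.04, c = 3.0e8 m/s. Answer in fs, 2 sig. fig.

r = n²a₀/Z = 8²·5.3e-11/8 = 4.2e-10 m
v = Zαc/n = 8·0.0073·3.0e8/8 = 2.2e6 m/s
T = 2πr/v = 1.2e-15 s = 1.2 fs

1.2 fs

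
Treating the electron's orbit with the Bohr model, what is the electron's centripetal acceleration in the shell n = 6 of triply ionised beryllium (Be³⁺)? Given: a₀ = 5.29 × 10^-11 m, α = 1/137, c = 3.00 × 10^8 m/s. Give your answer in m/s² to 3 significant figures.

4.48 × 10^21 m/s²

r = n²a₀/Z = 4.76 × 10^-10 m, v = Zαc/n = 1.46 × 10^6 m/s
a = v²/r = (1.46 × 10^6)² / 4.76 × 10^-10 = 4.48 × 10^21 m/s²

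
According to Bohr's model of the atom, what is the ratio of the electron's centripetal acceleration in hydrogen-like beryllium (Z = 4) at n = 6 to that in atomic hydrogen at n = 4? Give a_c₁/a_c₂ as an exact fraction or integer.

a_c ∝ Z^3 · n^-4
a_c₁/a_c₂ = (4/1)^3 · (6/4)^-4 = 1024/81

1024/81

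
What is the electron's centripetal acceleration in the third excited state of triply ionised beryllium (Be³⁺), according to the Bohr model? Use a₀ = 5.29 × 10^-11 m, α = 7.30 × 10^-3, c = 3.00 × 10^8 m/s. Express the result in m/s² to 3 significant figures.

2.27 × 10^22 m/s²

r = n²a₀/Z = 2.12 × 10^-10 m, v = Zαc/n = 2.19 × 10^6 m/s
a = v²/r = (2.19 × 10^6)² / 2.12 × 10^-10 = 2.27 × 10^22 m/s²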